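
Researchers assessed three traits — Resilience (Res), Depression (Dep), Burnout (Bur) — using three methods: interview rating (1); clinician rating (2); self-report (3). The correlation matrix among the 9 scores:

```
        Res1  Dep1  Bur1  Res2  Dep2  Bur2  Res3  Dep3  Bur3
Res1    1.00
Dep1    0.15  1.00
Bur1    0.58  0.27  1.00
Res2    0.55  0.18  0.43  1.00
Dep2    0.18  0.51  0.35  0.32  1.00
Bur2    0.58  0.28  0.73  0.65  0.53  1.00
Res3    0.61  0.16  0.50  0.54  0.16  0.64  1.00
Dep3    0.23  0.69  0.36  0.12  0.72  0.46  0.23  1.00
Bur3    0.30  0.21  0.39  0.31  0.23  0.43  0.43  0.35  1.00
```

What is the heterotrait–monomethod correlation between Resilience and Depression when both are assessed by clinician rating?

Different traits, same method: r(Res2, Dep2) = 0.32.

0.32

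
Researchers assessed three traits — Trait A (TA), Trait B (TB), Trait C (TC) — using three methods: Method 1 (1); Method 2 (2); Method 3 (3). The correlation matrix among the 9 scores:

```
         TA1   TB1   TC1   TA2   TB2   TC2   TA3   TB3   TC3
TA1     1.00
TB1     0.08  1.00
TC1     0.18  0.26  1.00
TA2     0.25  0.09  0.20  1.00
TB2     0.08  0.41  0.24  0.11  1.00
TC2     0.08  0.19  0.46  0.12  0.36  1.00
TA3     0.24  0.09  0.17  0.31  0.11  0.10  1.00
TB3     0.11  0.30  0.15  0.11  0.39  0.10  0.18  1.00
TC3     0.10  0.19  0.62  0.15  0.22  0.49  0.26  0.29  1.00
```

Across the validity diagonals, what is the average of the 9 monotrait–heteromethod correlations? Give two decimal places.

Convergent values: 0.25, 0.24, 0.31, 0.41, 0.30, 0.39, 0.46, 0.62, 0.49; mean = 3.47/9 = 0.39.

0.39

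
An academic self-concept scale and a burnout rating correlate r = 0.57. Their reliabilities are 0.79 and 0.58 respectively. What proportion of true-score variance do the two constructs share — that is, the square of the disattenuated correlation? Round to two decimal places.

0.71

Disattenuated r = 0.57 / √(0.79 × 0.58) = 0.57 / 0.6769 = 0.8421.
Shared true-score variance = 0.8421² = 0.7091 ≈ 0.71.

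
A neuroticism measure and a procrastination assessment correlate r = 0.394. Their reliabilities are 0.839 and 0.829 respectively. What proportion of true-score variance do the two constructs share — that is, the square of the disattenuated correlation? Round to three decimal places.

0.223

Disattenuated r = 0.394 / √(0.839 × 0.829) = 0.394 / 0.8340 = 0.4724.
Shared true-score variance = 0.4724² = 0.2232 ≈ 0.223.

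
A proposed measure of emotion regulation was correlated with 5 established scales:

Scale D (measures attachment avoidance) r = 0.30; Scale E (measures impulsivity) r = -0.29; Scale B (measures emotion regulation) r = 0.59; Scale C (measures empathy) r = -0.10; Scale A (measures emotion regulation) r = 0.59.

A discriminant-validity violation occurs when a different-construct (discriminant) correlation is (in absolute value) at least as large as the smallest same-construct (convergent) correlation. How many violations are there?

Convergent (same construct = emotion regulation): Scale B, Scale A.
Smallest convergent = 0.59. Discriminant |r|: 0.30, 0.29, 0.10; count ≥ 0.59 → 0.

0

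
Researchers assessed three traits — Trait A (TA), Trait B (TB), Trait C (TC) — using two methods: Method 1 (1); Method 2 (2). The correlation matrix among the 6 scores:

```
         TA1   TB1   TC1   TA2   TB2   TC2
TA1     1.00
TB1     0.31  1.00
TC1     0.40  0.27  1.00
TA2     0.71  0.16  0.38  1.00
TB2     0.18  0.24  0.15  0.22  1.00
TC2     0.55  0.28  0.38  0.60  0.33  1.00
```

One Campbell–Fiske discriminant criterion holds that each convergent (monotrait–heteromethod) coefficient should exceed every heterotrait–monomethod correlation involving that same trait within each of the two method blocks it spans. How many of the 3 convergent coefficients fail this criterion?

2

Convergent coefficients and their comparison sets:
TA (methods 1·2): 0.71 vs {0.31, 0.22, 0.40, 0.60} → pass.
TB (methods 1·2): 0.24 vs {0.31, 0.22, 0.27, 0.33} → fail.
TC (methods 1·2): 0.38 vs {0.40, 0.60, 0.27, 0.33} → fail.
2 of 3 fail.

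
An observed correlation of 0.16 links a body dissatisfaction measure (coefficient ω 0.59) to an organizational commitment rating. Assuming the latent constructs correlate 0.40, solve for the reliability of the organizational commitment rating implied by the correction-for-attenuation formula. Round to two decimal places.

r_true = r_obs / √(r_xx · r_yy) ⇒ 0.40 = 0.16 / √(0.59 · r_yy).
√(0.59 · r_yy) = 0.16 / 0.40 = 0.4000; 0.59 · r_yy = 0.1600; r_yy = 0.1600 / 0.59 ≈ 0.27.

0.27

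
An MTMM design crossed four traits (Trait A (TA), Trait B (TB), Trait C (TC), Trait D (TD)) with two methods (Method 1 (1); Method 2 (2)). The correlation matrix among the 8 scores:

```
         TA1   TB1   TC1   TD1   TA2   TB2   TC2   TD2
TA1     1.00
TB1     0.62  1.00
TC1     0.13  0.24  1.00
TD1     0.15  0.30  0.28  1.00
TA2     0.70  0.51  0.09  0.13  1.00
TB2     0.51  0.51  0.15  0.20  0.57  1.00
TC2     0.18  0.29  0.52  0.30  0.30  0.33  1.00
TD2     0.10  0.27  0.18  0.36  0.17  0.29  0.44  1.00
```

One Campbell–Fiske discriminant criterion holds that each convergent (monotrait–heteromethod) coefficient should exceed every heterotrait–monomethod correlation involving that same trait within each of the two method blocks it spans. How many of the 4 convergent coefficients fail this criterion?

Each convergent coefficient versus the relevant comparison correlations:
TA (methods 1·2): 0.70 vs {0.62, 0.57, 0.13, 0.30, 0.15, 0.17} → pass.
TB (methods 1·2): 0.51 vs {0.62, 0.57, 0.24, 0.33, 0.30, 0.29} → fail.
TC (methods 1·2): 0.52 vs {0.13, 0.30, 0.24, 0.33, 0.28, 0.44} → pass.
TD (methods 1·2): 0.36 vs {0.15, 0.17, 0.30, 0.29, 0.28, 0.44} → fail.
2 of 4 fail.

2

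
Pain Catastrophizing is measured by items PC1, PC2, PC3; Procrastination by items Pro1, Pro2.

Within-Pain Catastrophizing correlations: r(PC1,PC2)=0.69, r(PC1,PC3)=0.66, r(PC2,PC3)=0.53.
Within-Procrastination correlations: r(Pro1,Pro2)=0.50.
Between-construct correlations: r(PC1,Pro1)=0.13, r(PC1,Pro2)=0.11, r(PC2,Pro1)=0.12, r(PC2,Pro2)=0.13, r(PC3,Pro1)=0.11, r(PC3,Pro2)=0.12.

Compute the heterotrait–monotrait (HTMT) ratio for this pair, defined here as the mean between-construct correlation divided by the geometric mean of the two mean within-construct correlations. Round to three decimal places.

Mean between = 0.72/6 = 0.1200.
Mean within-PC = 1.88/3 = 0.6267; mean within-Pro = 0.50/1 = 0.5000.
Geometric mean = √(0.6267 × 0.5000) = 0.5598.
HTMT = 0.1200 / 0.5598 = 0.214.

0.214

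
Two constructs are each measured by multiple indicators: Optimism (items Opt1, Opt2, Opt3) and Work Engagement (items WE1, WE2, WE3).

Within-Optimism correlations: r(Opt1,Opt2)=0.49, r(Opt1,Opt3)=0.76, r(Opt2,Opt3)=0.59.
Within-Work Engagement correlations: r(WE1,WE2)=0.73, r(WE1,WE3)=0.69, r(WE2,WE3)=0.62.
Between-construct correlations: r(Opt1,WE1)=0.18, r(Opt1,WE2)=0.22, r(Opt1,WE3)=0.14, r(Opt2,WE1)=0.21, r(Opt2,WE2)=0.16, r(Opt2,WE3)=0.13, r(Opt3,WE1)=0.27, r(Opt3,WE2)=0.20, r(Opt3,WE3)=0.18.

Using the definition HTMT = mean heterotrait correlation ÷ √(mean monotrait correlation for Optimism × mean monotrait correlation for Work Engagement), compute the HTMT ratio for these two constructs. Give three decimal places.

Between-construct mean = 1.69/9 = 0.1878.
Mean within-Opt = 1.84/3 = 0.6133; mean within-WE = 2.04/3 = 0.6800.
Geometric mean = √(0.6133 × 0.6800) = 0.6458.
HTMT = 0.1878 / 0.6458 = 0.291.

0.291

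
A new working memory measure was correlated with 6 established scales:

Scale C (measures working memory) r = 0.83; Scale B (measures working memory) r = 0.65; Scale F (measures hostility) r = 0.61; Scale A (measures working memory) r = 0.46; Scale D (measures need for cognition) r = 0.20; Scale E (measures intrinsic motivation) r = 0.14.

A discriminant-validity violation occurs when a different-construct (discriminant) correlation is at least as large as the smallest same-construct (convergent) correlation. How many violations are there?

Convergent (same construct = working memory): Scale C, Scale B, Scale A.
Smallest convergent = 0.46. Discriminant values: 0.61, 0.20, 0.14; count ≥ 0.46 → 1.

1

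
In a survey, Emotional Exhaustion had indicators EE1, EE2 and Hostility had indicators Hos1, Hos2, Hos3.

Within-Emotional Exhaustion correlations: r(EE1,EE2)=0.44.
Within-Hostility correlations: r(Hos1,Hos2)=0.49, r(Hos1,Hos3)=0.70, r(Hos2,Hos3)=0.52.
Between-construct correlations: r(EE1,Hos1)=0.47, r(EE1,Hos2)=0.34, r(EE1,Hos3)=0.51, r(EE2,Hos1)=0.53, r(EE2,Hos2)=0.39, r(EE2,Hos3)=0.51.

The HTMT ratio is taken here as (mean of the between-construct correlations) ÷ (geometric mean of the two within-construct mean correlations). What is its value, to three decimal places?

Mean heterotrait r = 2.75/6 = 0.4583.
Mean within-EE = 0.44/1 = 0.4400; mean within-Hos = 1.71/3 = 0.5700.
Geometric mean = √(0.4400 × 0.5700) = 0.5008.
HTMT = 0.4583 / 0.5008 = 0.915.

0.915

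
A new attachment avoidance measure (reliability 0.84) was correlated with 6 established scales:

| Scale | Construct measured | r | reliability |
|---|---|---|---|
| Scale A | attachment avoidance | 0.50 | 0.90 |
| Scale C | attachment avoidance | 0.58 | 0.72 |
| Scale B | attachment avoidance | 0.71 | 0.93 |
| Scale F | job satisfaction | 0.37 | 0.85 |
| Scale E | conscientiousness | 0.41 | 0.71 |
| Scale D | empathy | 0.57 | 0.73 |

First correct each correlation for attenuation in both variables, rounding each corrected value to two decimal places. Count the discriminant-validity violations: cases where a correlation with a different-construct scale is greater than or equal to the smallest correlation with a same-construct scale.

Disattenuated r (r / √(r_scale · r_new)):
  Scale A (conv): 0.50 / √(0.90·0.84) = 0.58
  Scale C (conv): 0.58 / √(0.72·0.84) = 0.75
  Scale B (conv): 0.71 / √(0.93·0.84) = 0.80
  Scale F (disc): 0.37 / √(0.85·0.84) = 0.44
  Scale E (disc): 0.41 / √(0.71·0.84) = 0.53
  Scale D (disc): 0.57 / √(0.73·0.84) = 0.73
Smallest convergent = 0.58. Discriminant values: 0.44, 0.53, 0.73; count ≥ 0.58 → 1.

1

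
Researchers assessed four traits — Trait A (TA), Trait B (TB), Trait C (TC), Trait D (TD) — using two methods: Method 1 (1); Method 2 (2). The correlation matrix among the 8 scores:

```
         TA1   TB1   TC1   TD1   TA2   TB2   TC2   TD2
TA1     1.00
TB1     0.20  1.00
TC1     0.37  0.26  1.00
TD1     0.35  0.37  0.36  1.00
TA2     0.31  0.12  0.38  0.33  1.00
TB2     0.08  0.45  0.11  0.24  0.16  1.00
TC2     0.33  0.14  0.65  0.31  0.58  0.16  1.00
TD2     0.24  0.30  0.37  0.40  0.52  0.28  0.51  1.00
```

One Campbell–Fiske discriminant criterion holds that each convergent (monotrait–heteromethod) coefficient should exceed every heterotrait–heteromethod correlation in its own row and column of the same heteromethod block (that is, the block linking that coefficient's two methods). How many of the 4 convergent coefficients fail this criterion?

Each convergent coefficient versus the relevant comparison correlations:
TA (methods 1·2): 0.31 vs {0.08, 0.12, 0.33, 0.38, 0.24, 0.33} → fail.
TB (methods 1·2): 0.45 vs {0.12, 0.08, 0.14, 0.11, 0.30, 0.24} → pass.
TC (methods 1·2): 0.65 vs {0.38, 0.33, 0.11, 0.14, 0.37, 0.31} → pass.
TD (methods 1·2): 0.40 vs {0.33, 0.24, 0.24, 0.30, 0.31, 0.37} → pass.
1 of 4 fail.

1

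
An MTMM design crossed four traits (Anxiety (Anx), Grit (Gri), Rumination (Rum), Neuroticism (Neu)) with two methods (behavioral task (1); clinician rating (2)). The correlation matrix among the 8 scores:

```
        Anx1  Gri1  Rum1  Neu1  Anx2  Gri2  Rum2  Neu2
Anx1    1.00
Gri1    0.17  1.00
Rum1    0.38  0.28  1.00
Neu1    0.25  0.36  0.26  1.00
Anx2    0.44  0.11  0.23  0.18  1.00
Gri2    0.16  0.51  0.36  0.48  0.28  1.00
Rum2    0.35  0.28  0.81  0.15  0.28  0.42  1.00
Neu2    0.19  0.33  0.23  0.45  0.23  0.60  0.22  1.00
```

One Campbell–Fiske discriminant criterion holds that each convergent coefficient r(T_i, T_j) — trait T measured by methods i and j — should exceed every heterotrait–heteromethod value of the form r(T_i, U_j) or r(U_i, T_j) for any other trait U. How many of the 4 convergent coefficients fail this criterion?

1

Each convergent coefficient versus the relevant comparison correlations:
Anx (methods 1·2): 0.44 vs {0.16, 0.11, 0.35, 0.23, 0.19, 0.18} → pass.
Gri (methods 1·2): 0.51 vs {0.11, 0.16, 0.28, 0.36, 0.33, 0.48} → pass.
Rum (methods 1·2): 0.81 vs {0.23, 0.35, 0.36, 0.28, 0.23, 0.15} → pass.
Neu (methods 1·2): 0.45 vs {0.18, 0.19, 0.48, 0.33, 0.15, 0.23} → fail.
1 of 4 fail.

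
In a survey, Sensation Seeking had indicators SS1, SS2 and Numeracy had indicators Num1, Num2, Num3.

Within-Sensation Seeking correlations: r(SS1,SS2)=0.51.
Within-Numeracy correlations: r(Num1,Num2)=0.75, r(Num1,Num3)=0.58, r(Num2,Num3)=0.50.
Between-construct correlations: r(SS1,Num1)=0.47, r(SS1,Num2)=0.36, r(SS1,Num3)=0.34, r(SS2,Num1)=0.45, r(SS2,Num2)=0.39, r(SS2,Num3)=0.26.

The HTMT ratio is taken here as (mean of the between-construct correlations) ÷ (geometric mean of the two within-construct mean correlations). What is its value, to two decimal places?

0.68

Mean heterotrait r = 2.27/6 = 0.3783.
Mean within-SS = 0.51/1 = 0.5100; mean within-Num = 1.83/3 = 0.6100.
Geometric mean = √(0.5100 × 0.6100) = 0.5578.
HTMT = 0.3783 / 0.5578 = 0.68.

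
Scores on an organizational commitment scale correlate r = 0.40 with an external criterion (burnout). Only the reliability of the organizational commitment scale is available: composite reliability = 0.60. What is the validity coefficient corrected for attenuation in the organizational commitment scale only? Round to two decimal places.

0.52

Single correction: r_c = r_obs / √r_xx = 0.40 / √0.60 = 0.40 / 0.7746 ≈ 0.52.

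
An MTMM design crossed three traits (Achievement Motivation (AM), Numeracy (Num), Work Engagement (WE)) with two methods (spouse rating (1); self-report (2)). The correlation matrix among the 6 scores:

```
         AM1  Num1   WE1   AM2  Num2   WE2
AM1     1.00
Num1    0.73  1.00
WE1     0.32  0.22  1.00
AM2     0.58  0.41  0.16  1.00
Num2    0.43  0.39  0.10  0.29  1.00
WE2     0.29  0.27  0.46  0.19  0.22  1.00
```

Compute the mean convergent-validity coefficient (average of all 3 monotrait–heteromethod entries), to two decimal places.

Convergent values: 0.58, 0.39, 0.46; mean = 1.43/3 = 0.48.

0.48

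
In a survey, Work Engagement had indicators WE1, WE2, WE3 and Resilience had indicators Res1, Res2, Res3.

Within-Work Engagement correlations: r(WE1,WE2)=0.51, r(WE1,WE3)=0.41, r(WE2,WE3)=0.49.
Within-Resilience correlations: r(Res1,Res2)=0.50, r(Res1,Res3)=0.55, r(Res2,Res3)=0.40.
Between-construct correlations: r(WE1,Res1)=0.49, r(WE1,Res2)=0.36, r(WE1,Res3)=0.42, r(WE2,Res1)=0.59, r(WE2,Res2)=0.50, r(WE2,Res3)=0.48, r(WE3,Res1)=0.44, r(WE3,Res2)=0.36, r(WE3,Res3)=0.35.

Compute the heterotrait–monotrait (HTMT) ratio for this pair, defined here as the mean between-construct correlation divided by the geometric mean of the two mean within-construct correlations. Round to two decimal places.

0.93

Mean between = 3.99/9 = 0.4433.
Mean within-WE = 1.41/3 = 0.4700; mean within-Res = 1.45/3 = 0.4833.
Geometric mean = √(0.4700 × 0.4833) = 0.4766.
HTMT = 0.4433 / 0.4766 = 0.93.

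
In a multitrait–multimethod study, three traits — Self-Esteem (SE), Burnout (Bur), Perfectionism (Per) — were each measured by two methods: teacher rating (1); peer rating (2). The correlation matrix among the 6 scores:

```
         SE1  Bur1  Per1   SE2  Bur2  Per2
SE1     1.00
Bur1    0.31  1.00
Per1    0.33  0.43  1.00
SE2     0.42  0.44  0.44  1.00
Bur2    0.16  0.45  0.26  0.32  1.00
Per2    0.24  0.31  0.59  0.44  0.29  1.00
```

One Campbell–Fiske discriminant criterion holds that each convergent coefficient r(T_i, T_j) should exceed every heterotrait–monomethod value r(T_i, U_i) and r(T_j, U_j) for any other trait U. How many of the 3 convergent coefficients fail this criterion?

1

Checking each validity diagonal entry against its comparison values:
SE (methods 1·2): 0.42 vs {0.31, 0.32, 0.33, 0.44} → fail.
Bur (methods 1·2): 0.45 vs {0.31, 0.32, 0.43, 0.29} → pass.
Per (methods 1·2): 0.59 vs {0.33, 0.44, 0.43, 0.29} → pass.
1 of 3 fail.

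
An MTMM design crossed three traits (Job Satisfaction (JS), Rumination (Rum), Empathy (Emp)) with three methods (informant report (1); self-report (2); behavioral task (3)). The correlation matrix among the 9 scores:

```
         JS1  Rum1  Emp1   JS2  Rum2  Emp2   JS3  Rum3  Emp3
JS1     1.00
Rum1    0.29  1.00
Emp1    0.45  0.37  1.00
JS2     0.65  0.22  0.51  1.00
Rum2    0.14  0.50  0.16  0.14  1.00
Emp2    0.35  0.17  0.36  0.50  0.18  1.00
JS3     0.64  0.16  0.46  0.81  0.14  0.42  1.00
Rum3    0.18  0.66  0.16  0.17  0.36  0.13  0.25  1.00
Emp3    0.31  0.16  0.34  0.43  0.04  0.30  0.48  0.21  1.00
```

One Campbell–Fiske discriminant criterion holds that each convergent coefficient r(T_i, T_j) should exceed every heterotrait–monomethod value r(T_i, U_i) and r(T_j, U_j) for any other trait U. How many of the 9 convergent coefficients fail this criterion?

Each convergent coefficient versus the relevant comparison correlations:
JS (methods 1·2): 0.65 vs {0.29, 0.14, 0.45, 0.50} → pass.
JS (methods 1·3): 0.64 vs {0.29, 0.25, 0.45, 0.48} → pass.
JS (methods 2·3): 0.81 vs {0.14, 0.25, 0.50, 0.48} → pass.
Rum (methods 1·2): 0.50 vs {0.29, 0.14, 0.37, 0.18} → pass.
Rum (methods 1·3): 0.66 vs {0.29, 0.25, 0.37, 0.21} → pass.
Rum (methods 2·3): 0.36 vs {0.14, 0.25, 0.18, 0.21} → pass.
Emp (methods 1·2): 0.36 vs {0.45, 0.50, 0.37, 0.18} → fail.
Emp (methods 1·3): 0.34 vs {0.45, 0.48, 0.37, 0.21} → fail.
Emp (methods 2·3): 0.30 vs {0.50, 0.48, 0.18, 0.21} → fail.
3 of 9 fail.

3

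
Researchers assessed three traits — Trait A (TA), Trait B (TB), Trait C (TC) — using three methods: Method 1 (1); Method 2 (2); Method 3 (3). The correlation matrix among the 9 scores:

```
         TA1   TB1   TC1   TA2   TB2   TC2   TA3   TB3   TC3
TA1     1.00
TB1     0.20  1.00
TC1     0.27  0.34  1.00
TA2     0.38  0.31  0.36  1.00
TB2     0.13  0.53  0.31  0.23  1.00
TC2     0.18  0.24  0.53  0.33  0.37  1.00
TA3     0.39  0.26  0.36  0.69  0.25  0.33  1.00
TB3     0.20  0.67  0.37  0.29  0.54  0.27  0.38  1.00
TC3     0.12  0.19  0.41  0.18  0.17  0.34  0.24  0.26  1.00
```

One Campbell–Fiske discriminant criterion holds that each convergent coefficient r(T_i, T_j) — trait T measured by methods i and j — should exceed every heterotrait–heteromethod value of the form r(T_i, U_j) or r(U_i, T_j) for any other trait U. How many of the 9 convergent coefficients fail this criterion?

0

Each convergent coefficient versus the relevant comparison correlations:
TA (methods 1·2): 0.38 vs {0.13, 0.31, 0.18, 0.36} → pass.
TA (methods 1·3): 0.39 vs {0.20, 0.26, 0.12, 0.36} → pass.
TA (methods 2·3): 0.69 vs {0.29, 0.25, 0.18, 0.33} → pass.
TB (methods 1·2): 0.53 vs {0.31, 0.13, 0.24, 0.31} → pass.
TB (methods 1·3): 0.67 vs {0.26, 0.20, 0.19, 0.37} → pass.
TB (methods 2·3): 0.54 vs {0.25, 0.29, 0.17, 0.27} → pass.
TC (methods 1·2): 0.53 vs {0.36, 0.18, 0.31, 0.24} → pass.
TC (methods 1·3): 0.41 vs {0.36, 0.12, 0.37, 0.19} → pass.
TC (methods 2·3): 0.34 vs {0.33, 0.18, 0.27, 0.17} → pass.
0 of 9 fail.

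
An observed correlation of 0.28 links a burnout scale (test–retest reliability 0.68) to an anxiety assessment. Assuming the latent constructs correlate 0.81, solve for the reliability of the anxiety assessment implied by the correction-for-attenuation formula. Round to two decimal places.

r_true = r_obs / √(r_xx · r_yy) ⇒ 0.81 = 0.28 / √(0.68 · r_yy).
√(0.68 · r_yy) = 0.28 / 0.81 = 0.3457; 0.68 · r_yy = 0.1195; r_yy = 0.1195 / 0.68 ≈ 0.18.

0.18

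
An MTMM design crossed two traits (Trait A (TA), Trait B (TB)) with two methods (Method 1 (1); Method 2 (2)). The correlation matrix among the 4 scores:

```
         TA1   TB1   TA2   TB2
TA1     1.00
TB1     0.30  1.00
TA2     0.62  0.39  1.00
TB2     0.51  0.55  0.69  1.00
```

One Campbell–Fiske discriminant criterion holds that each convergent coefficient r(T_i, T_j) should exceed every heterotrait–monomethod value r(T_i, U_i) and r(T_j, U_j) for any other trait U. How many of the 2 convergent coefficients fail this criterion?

2

Convergent coefficients and their comparison sets:
TA (methods 1·2): 0.62 vs {0.30, 0.69} → fail.
TB (methods 1·2): 0.55 vs {0.30, 0.69} → fail.
2 of 2 fail.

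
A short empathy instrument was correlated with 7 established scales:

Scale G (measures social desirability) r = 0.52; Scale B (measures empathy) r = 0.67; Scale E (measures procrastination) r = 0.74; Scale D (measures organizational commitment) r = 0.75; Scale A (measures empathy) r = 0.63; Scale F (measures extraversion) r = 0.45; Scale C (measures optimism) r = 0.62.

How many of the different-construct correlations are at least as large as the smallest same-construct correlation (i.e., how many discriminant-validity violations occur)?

Convergent (same construct = empathy): Scale B, Scale A.
Smallest convergent = 0.63. Discriminant values: 0.52, 0.74, 0.75, 0.45, 0.62; count ≥ 0.63 → 2.

2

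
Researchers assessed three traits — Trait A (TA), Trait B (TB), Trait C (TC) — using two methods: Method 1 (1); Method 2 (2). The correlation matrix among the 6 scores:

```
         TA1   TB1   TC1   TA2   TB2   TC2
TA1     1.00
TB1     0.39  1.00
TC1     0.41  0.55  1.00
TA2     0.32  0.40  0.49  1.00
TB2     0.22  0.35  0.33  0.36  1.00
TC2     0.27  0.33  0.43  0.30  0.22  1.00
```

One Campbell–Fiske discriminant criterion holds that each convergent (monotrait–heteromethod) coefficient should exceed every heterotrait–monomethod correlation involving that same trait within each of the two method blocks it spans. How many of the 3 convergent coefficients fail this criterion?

Convergent coefficients and their comparison sets:
TA (methods 1·2): 0.32 vs {0.39, 0.36, 0.41, 0.30} → fail.
TB (methods 1·2): 0.35 vs {0.39, 0.36, 0.55, 0.22} → fail.
TC (methods 1·2): 0.43 vs {0.41, 0.30, 0.55, 0.22} → fail.
3 of 3 fail.

3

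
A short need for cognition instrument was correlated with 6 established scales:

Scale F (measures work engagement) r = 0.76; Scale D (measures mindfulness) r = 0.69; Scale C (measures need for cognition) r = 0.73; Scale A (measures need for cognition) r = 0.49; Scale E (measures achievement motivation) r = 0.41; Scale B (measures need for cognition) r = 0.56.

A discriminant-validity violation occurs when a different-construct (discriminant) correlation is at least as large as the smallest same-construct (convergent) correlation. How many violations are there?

2

Convergent (same construct = need for cognition): Scale C, Scale A, Scale B.
Smallest convergent = 0.49. Discriminant values: 0.76, 0.69, 0.41; count ≥ 0.49 → 2.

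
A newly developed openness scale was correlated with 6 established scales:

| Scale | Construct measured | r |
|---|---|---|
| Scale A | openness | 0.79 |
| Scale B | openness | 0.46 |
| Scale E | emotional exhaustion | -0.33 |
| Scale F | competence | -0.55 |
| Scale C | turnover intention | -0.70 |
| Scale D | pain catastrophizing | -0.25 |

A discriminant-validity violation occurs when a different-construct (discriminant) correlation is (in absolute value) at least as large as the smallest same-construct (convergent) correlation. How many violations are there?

Convergent (same construct = openness): Scale A, Scale B.
Smallest convergent = 0.46. Discriminant |r|: 0.33, 0.55, 0.70, 0.25; count ≥ 0.46 → 2.

2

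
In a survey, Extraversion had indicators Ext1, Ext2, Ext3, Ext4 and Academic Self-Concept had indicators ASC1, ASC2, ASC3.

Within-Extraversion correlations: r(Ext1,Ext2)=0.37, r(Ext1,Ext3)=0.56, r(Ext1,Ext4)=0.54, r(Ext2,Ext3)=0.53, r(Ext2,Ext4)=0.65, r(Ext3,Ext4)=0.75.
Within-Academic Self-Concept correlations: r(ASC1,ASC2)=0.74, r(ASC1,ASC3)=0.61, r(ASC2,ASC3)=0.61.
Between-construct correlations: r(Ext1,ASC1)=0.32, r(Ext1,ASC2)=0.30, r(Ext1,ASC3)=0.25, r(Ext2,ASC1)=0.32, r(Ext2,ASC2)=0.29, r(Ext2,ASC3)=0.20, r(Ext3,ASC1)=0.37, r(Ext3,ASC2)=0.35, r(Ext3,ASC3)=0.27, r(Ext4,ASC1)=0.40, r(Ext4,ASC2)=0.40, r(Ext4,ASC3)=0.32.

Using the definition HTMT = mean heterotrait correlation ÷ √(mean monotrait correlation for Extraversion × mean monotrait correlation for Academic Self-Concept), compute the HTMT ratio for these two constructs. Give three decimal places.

0.519

Mean heterotrait r = 3.79/12 = 0.3158.
Mean within-Ext = 3.40/6 = 0.5667; mean within-ASC = 1.96/3 = 0.6533.
Geometric mean = √(0.5667 × 0.6533) = 0.6085.
HTMT = 0.3158 / 0.6085 = 0.519.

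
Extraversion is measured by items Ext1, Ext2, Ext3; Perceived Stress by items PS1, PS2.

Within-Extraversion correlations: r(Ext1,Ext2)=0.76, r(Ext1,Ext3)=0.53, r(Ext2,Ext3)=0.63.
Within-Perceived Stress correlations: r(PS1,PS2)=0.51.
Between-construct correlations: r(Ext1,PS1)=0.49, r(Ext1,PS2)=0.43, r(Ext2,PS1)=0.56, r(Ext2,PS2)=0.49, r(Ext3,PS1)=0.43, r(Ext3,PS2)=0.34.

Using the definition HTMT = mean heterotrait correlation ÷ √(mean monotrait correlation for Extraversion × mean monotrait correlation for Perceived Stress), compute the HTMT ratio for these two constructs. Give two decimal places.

Mean between = 2.74/6 = 0.4567.
Mean within-Ext = 1.92/3 = 0.6400; mean within-PS = 0.51/1 = 0.5100.
Geometric mean = √(0.6400 × 0.5100) = 0.5713.
HTMT = 0.4567 / 0.5713 = 0.80.

0.80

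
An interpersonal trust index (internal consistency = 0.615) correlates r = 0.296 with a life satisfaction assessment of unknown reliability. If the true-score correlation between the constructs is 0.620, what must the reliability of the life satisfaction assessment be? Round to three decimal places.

r_true = r_obs / √(r_xx · r_yy) ⇒ 0.620 = 0.296 / √(0.615 · r_yy).
√(0.615 · r_yy) = 0.296 / 0.620 = 0.4774; 0.615 · r_yy = 0.2279; r_yy = 0.2279 / 0.615 ≈ 0.371.

0.371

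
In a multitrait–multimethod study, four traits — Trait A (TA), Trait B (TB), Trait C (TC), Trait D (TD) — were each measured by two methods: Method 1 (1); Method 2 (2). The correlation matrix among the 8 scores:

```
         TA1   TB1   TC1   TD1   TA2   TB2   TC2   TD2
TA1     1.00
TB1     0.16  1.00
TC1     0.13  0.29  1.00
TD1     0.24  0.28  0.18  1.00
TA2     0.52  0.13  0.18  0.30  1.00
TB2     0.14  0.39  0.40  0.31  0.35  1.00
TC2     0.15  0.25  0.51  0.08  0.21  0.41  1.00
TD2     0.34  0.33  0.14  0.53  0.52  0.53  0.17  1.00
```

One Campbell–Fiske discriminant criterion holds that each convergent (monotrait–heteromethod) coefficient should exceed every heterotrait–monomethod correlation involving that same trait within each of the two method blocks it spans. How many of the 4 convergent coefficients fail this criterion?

3

Checking each validity diagonal entry against its comparison values:
TA (methods 1·2): 0.52 vs {0.16, 0.35, 0.13, 0.21, 0.24, 0.52} → fail.
TB (methods 1·2): 0.39 vs {0.16, 0.35, 0.29, 0.41, 0.28, 0.53} → fail.
TC (methods 1·2): 0.51 vs {0.13, 0.21, 0.29, 0.41, 0.18, 0.17} → pass.
TD (methods 1·2): 0.53 vs {0.24, 0.52, 0.28, 0.53, 0.18, 0.17} → fail.
3 of 4 fail.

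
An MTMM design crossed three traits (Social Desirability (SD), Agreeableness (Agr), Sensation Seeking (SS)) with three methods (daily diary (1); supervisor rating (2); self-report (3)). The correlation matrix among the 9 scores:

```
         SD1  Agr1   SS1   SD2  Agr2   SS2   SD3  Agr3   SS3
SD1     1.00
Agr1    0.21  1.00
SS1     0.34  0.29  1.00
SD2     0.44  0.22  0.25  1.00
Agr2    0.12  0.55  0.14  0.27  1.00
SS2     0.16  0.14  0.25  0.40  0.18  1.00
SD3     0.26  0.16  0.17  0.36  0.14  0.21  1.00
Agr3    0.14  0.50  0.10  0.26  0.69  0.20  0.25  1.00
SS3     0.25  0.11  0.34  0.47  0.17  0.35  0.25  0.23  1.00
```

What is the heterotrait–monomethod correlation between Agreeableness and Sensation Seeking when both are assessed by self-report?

Different traits, same method: r(Agr3, SS3) = 0.23.

0.23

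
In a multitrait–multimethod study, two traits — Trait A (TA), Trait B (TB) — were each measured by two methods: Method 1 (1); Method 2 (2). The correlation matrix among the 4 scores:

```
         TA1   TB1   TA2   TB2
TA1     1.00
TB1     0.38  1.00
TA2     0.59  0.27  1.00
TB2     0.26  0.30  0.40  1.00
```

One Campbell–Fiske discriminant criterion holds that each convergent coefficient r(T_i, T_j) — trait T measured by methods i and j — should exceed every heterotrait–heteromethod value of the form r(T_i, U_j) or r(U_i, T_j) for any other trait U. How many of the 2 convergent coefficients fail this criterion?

0

Each convergent coefficient versus the relevant comparison correlations:
TA (methods 1·2): 0.59 vs {0.26, 0.27} → pass.
TB (methods 1·2): 0.30 vs {0.27, 0.26} → pass.
0 of 2 fail.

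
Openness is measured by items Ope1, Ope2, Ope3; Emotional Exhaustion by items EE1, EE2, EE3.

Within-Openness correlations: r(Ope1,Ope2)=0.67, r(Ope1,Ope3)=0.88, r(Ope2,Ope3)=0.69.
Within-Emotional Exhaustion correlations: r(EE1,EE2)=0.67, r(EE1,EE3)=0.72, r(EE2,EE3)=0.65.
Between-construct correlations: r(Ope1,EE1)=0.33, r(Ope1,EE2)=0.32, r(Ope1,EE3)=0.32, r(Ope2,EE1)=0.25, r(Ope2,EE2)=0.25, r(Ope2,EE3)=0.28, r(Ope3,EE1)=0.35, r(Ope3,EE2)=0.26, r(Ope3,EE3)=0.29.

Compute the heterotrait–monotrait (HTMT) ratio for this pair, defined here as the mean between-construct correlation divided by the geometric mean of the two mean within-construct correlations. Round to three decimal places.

0.413

Between-construct mean = 2.65/9 = 0.2944.
Mean within-Ope = 2.24/3 = 0.7467; mean within-EE = 2.04/3 = 0.6800.
Geometric mean = √(0.7467 × 0.6800) = 0.7126.
HTMT = 0.2944 / 0.7126 = 0.413.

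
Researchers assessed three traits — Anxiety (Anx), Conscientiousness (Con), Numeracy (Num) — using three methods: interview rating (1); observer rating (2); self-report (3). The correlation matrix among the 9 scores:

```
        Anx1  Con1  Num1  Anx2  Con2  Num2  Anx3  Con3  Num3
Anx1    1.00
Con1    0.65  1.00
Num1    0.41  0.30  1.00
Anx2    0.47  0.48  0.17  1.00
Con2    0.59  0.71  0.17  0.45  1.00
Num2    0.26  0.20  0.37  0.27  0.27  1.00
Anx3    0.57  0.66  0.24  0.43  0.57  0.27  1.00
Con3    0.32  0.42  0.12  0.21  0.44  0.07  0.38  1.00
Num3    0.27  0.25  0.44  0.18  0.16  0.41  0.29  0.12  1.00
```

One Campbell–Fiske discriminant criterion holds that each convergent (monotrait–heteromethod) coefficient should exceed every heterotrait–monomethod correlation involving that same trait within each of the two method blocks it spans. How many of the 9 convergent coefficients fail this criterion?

6

Convergent coefficients and their comparison sets:
Anx (methods 1·2): 0.47 vs {0.65, 0.45, 0.41, 0.27} → fail.
Anx (methods 1·3): 0.57 vs {0.65, 0.38, 0.41, 0.29} → fail.
Anx (methods 2·3): 0.43 vs {0.45, 0.38, 0.27, 0.29} → fail.
Con (methods 1·2): 0.71 vs {0.65, 0.45, 0.30, 0.27} → pass.
Con (methods 1·3): 0.42 vs {0.65, 0.38, 0.30, 0.12} → fail.
Con (methods 2·3): 0.44 vs {0.45, 0.38, 0.27, 0.12} → fail.
Num (methods 1·2): 0.37 vs {0.41, 0.27, 0.30, 0.27} → fail.
Num (methods 1·3): 0.44 vs {0.41, 0.29, 0.30, 0.12} → pass.
Num (methods 2·3): 0.41 vs {0.27, 0.29, 0.27, 0.12} → pass.
6 of 9 fail.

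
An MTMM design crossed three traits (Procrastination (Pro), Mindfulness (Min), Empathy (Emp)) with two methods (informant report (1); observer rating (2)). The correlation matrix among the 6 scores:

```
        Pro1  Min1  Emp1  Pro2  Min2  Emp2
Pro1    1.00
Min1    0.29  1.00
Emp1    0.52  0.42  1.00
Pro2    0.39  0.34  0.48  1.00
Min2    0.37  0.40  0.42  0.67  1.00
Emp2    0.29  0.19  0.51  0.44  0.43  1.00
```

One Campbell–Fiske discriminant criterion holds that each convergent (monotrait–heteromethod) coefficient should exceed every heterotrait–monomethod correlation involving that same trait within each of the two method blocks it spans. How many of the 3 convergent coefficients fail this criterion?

3

Convergent coefficients and their comparison sets:
Pro (methods 1·2): 0.39 vs {0.29, 0.67, 0.52, 0.44} → fail.
Min (methods 1·2): 0.40 vs {0.29, 0.67, 0.42, 0.43} → fail.
Emp (methods 1·2): 0.51 vs {0.52, 0.44, 0.42, 0.43} → fail.
3 of 3 fail.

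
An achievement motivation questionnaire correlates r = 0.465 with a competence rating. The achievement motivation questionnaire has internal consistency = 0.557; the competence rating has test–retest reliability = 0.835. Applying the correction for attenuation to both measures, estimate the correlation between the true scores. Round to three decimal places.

0.682

r_true = r_obs / √(r_xx · r_yy) = 0.465 / √(0.557 × 0.835) = 0.465 / √0.465095 = 0.465 / 0.6820 ≈ 0.682.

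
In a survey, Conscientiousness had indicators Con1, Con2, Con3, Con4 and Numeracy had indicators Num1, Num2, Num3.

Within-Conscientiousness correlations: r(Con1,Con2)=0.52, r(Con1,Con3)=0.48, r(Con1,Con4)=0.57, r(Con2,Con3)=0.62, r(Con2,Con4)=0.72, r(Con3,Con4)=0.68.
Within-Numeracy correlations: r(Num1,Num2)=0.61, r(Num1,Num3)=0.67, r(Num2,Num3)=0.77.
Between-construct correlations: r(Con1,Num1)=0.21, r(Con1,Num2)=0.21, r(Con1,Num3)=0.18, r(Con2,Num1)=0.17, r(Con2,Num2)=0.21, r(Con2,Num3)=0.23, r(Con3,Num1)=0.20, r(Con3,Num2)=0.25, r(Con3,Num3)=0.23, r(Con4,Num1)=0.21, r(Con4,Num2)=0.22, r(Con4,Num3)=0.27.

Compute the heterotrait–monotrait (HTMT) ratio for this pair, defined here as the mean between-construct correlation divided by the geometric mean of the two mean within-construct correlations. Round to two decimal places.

0.34

Mean heterotrait r = 2.59/12 = 0.2158.
Mean within-Con = 3.59/6 = 0.5983; mean within-Num = 2.05/3 = 0.6833.
Geometric mean = √(0.5983 × 0.6833) = 0.6394.
HTMT = 0.2158 / 0.6394 = 0.34.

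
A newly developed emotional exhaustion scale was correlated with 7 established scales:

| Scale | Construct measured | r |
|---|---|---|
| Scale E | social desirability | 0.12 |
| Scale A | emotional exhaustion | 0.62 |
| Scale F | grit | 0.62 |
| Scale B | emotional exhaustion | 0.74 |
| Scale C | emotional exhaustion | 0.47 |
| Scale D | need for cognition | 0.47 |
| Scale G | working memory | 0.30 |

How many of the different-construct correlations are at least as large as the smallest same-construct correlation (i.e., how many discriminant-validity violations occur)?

2

Convergent (same construct = emotional exhaustion): Scale A, Scale B, Scale C.
Smallest convergent = 0.47. Discriminant values: 0.12, 0.62, 0.47, 0.30; count ≥ 0.47 → 2.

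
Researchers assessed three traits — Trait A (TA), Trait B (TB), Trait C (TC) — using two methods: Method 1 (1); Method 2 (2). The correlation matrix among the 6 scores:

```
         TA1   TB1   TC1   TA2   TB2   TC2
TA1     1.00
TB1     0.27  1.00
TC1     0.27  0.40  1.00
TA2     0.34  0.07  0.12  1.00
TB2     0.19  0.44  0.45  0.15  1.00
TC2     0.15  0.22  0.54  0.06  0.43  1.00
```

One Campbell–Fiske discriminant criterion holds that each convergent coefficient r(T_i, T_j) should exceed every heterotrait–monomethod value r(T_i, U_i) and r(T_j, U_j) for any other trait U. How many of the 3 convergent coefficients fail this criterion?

0

Convergent coefficients and their comparison sets:
TA (methods 1·2): 0.34 vs {0.27, 0.15, 0.27, 0.06} → pass.
TB (methods 1·2): 0.44 vs {0.27, 0.15, 0.40, 0.43} → pass.
TC (methods 1·2): 0.54 vs {0.27, 0.06, 0.40, 0.43} → pass.
0 of 3 fail.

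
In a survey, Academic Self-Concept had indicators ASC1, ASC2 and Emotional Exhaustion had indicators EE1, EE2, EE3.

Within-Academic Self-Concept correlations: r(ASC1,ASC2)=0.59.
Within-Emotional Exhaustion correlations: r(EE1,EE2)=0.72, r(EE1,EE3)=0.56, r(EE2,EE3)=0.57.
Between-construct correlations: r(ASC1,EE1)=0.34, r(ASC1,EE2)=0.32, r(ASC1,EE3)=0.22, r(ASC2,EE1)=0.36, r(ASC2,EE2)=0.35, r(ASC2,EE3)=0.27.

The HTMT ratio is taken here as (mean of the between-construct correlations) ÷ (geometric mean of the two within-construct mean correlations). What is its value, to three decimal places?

Mean heterotrait r = 1.86/6 = 0.3100.
Mean within-ASC = 0.59/1 = 0.5900; mean within-EE = 1.85/3 = 0.6167.
Geometric mean = √(0.5900 × 0.6167) = 0.6032.
HTMT = 0.3100 / 0.6032 = 0.514.

0.514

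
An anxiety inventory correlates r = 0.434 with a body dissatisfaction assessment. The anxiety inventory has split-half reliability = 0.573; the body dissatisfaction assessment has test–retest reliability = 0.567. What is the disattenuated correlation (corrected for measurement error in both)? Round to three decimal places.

r_true = r_obs / √(r_xx · r_yy) = 0.434 / √(0.573 × 0.567) = 0.434 / √0.324891 = 0.434 / 0.5700 ≈ 0.761.

0.761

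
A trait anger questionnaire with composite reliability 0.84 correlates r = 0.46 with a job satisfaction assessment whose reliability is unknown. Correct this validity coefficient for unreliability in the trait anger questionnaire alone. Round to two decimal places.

0.50

Single correction: r_c = r_obs / √r_xx = 0.46 / √0.84 = 0.46 / 0.9165 ≈ 0.50.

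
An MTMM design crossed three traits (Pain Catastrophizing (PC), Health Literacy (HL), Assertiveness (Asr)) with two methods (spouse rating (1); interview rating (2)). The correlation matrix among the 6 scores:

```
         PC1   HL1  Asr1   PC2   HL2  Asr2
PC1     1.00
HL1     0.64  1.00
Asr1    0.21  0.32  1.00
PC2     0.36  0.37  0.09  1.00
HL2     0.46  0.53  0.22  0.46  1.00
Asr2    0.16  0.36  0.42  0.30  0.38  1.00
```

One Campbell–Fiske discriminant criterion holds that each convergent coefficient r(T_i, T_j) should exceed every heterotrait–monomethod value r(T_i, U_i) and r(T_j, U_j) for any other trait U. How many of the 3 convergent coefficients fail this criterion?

2

Each convergent coefficient versus the relevant comparison correlations:
PC (methods 1·2): 0.36 vs {0.64, 0.46, 0.21, 0.30} → fail.
HL (methods 1·2): 0.53 vs {0.64, 0.46, 0.32, 0.38} → fail.
Asr (methods 1·2): 0.42 vs {0.21, 0.30, 0.32, 0.38} → pass.
2 of 3 fail.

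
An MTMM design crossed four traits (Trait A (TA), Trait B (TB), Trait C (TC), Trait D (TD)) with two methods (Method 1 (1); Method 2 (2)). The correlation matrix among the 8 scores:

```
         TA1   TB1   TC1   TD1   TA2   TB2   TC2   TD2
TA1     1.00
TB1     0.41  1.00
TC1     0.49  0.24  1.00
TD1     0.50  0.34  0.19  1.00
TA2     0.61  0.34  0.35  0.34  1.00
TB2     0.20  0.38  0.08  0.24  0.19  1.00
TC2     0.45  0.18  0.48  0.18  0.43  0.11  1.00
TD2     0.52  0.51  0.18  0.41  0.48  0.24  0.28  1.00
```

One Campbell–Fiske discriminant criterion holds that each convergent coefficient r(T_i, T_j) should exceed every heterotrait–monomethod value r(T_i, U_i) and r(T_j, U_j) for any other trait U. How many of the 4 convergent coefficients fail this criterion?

Each convergent coefficient versus the relevant comparison correlations:
TA (methods 1·2): 0.61 vs {0.41, 0.19, 0.49, 0.43, 0.50, 0.48} → pass.
TB (methods 1·2): 0.38 vs {0.41, 0.19, 0.24, 0.11, 0.34, 0.24} → fail.
TC (methods 1·2): 0.48 vs {0.49, 0.43, 0.24, 0.11, 0.19, 0.28} → fail.
TD (methods 1·2): 0.41 vs {0.50, 0.48, 0.34, 0.24, 0.19, 0.28} → fail.
3 of 4 fail.

3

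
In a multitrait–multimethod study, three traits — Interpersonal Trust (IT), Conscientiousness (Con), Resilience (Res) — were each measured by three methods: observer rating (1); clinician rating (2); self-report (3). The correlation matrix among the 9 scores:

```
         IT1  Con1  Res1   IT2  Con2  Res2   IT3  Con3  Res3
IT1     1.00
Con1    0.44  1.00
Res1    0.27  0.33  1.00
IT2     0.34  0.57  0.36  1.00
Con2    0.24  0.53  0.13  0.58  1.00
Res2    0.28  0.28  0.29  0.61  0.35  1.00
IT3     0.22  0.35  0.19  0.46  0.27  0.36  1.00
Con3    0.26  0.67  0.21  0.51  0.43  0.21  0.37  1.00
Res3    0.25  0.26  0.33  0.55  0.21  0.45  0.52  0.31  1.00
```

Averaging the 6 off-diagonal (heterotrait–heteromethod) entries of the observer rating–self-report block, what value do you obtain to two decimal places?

0.25

HTHM values (method 1 × method 3): 0.26, 0.25, 0.35, 0.26, 0.19, 0.21; mean = 1.52/6 = 0.25.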